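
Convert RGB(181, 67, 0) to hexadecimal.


R = 181 → B5 (hex)
G = 67 → 43 (hex)
B = 0 → 00 (hex)
Hex = #B54300


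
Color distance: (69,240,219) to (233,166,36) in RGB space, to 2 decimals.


d = √[(R₁-R₂)² + (G₁-G₂)² + (B₁-B₂)²]
d = √[(69-233)² + (240-166)² + (219-36)²]
d = √[26896 + 5476 + 33489]
d = √65861
d ≈ 256.63


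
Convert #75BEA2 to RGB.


75 → 117 (R)
BE → 190 (G)
A2 → 162 (B)
= RGB(117, 190, 162)


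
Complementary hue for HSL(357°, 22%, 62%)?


Complement = opposite side of color wheel = hue + 180°
H' = (357 + 180) mod 360 = 177°
S and L unchanged.
= HSL(177°, 22%, 62%)


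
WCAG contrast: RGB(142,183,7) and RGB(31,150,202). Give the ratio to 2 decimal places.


Linearize each sRGB channel c=v/255: c/12.92 if c ≤ 0.04045 else ((c+0.055)/1.055)^2.4
L = 0.2126×R_lin + 0.7152×G_lin + 0.0722×B_lin
Color 1 (142,183,7):
  R=142: 142/255≈0.5569 > 0.04045 → ((0.5569+0.055)/1.055)^2.4 ≈ 0.27050
  G=183: 183/255≈0.7176 > 0.04045 → ((0.7176+0.055)/1.055)^2.4 ≈ 0.47353
  B=7: 7/255≈0.0275 ≤ 0.04045 → 0.0275/12.92 ≈ 0.00212
  L1 = 0.2126×0.27050 + 0.7152×0.47353 + 0.0722×0.00212 ≈ 0.39633
Color 2 (31,150,202):
  R=31: 31/255≈0.1216 > 0.04045 → ((0.1216+0.055)/1.055)^2.4 ≈ 0.01370
  G=150: 150/255≈0.5882 > 0.04045 → ((0.5882+0.055)/1.055)^2.4 ≈ 0.30499
  B=202: 202/255≈0.7922 > 0.04045 → ((0.7922+0.055)/1.055)^2.4 ≈ 0.59062
  L2 = 0.2126×0.01370 + 0.7152×0.30499 + 0.0722×0.59062 ≈ 0.26368
Lighter = 0.39633, Darker = 0.26368
Ratio = (L_lighter + 0.05) / (L_darker + 0.05)
Ratio = (0.39633 + 0.05) / (0.26368 + 0.05) = 0.44633 / 0.31368 ≈ 1.4229
Ratio ≈ 1.42:1


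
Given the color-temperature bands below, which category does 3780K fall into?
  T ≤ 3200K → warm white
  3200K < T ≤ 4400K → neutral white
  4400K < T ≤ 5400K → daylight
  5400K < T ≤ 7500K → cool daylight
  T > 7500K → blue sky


Temperature: 3780K
3200K < 3780K ≤ 4400K → neutral white
Classification: neutral white


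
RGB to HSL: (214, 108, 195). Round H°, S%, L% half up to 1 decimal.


Normalize: R'=214/255≈0.8392, G'=108/255≈0.4235, B'=195/255≈0.7647
Max=214/255, Min=108/255, Δ=Max-Min=106/255
L = (Max+Min)/2 = (214+108)/510 = 322/510 = 0.63137… → L = 63.1%
L > 0.5 → S = Δ/(2-Max-Min) = 106/(510-214-108) = 106/188 = 0.56382… → S = 56.4%
(the 1/255 factors cancel in S and H, so raw channel differences can be used)
Max is R' → H = 60 × (((G-B)/Δ) mod 6) = 60 × (((108-195)/106) mod 6)
  (-87)/106 = -0.8207…; negative, so add 6 → 5.1792…
  H = 60 × 5.1792… = 310.754…° → H = 310.8°
= HSL(310.8°, 56.4%, 63.1%)


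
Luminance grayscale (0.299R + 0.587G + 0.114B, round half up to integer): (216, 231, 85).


Gray = 0.299×R + 0.587×G + 0.114×B
Gray = 0.299×216 + 0.587×231 + 0.114×85
Gray = 64.584 + 135.597 + 9.690
Gray = 209.871 → round half up → 210
Gray = 210


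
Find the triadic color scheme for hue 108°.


Triadic: equally spaced at 120° intervals
H1 = 108°
H2 = (108 + 120) mod 360 = 228°
H3 = (108 + 240) mod 360 = 348°
Triadic = 108°, 228°, 348°


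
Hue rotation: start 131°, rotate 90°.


New hue = (H + rotation) mod 360
New hue = (131 + 90) mod 360
= 221 mod 360
= 221°


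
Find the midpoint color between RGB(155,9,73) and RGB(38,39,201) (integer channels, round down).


Midpoint: each channel = ⌊(C₁+C₂)/2⌋
R: ⌊(155+38)/2⌋ = 96
G: ⌊(9+39)/2⌋ = 24
B: ⌊(73+201)/2⌋ = 137
= RGB(96, 24, 137)


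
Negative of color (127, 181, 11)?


Invert: (255-R, 255-G, 255-B)
R: 255-127 = 128
G: 255-181 = 74
B: 255-11 = 244
= RGB(128, 74, 244)


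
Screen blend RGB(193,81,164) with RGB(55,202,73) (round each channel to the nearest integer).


Screen: C = 255 - (255-A)×(255-B)/255, rounded to nearest integer
R: 255 - (255-193)×(255-55)/255 = 255 - 12400/255 ≈ 255 - 48.627 = 206.373 → 206
G: 255 - (255-81)×(255-202)/255 = 255 - 9222/255 ≈ 255 - 36.165 = 218.835 → 219
B: 255 - (255-164)×(255-73)/255 = 255 - 16562/255 ≈ 255 - 64.949 = 190.051 → 190
= RGB(206, 219, 190)


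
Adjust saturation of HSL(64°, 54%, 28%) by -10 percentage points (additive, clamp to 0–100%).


Original S = 54%
Adjustment = -10 percentage points
New S = 54 + (-10) = 44
Clamp to [0, 100] → 44
= HSL(64°, 44%, 28%)


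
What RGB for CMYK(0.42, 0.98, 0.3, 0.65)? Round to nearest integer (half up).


R = 255 × (1-C) × (1-K) = 255 × 0.58 × 0.35 = 51.765 → 52
G = 255 × (1-M) × (1-K) = 255 × 0.02 × 0.35 = 1.785 → 2
B = 255 × (1-Y) × (1-K) = 255 × 0.70 × 0.35 = 62.475 → 62
= RGB(52, 2, 62)


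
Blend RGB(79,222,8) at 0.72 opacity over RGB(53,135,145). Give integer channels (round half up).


C = α×F + (1-α)×B, with 1-α = 0.28
R: 0.72×79 + 0.28×53 = 56.88 + 14.84 = 71.72 → 72
G: 0.72×222 + 0.28×135 = 159.84 + 37.80 = 197.64 → 198
B: 0.72×8 + 0.28×145 = 5.76 + 40.60 = 46.36 → 46
= RGB(72, 198, 46)


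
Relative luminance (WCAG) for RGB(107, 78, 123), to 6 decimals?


Linearize each channel (sRGB transfer function): c = v/255; c_lin = c/12.92 if c ≤ 0.04045, else ((c+0.055)/1.055)^2.4
  R: 107/255 ≈ 0.419608 > 0.04045 → ((0.419608+0.055)/1.055)^2.4 ≈ 0.147027
  G: 78/255 ≈ 0.305882 > 0.04045 → ((0.305882+0.055)/1.055)^2.4 ≈ 0.076185
  B: 123/255 ≈ 0.482353 > 0.04045 → ((0.482353+0.055)/1.055)^2.4 ≈ 0.198069
R_lin = 0.147027, G_lin = 0.076185, B_lin = 0.198069
L = 0.2126×R + 0.7152×G + 0.0722×B
L = 0.2126×0.147027 + 0.7152×0.076185 + 0.0722×0.198069
L ≈ 0.100046


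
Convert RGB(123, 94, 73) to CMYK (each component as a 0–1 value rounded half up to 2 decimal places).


R'=123/255≈0.4824, G'=94/255≈0.3686, B'=73/255≈0.2863
K = 1 - max(R',G',B') = 1 - 123/255 = 132/255 = 0.51764… → 0.52
(1-R'-K)/(1-K) simplifies to (max-R)/max with max = 123:
C = (123-123)/123 = 0/123 = 0 → 0.00
M = (123-94)/123 = 29/123 = 0.23577… → 0.24
Y = (123-73)/123 = 50/123 = 0.40650… → 0.41
= CMYK(0.00, 0.24, 0.41, 0.52)


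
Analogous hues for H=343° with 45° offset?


Base hue: 343°
Left analog: (343 - 45) mod 360 = 298°
Right analog: (343 + 45) mod 360 = 28°
Analogous hues = 298° and 28°


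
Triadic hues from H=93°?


Triadic: equally spaced at 120° intervals
H1 = 93°
H2 = (93 + 120) mod 360 = 213°
H3 = (93 + 240) mod 360 = 333°
Triadic = 93°, 213°, 333°


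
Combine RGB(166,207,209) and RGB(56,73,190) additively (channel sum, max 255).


Additive: each channel = min(255, C₁+C₂)
R: 166+56 = 222 → 222
G: 207+73 = 280 → 255
B: 209+190 = 399 → 255
= RGB(222, 255, 255)


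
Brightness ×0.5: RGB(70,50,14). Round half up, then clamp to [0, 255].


Multiply each channel by 0.5, round half up, clamp to [0, 255]
R: 70×0.5 = 35
G: 50×0.5 = 25
B: 14×0.5 = 7
= RGB(35, 25, 7)


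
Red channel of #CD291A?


Color: #CD291A
R = CD = 205
G = 29 = 41
B = 1A = 26
Red = 205


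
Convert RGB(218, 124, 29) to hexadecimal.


R = 218 → DA (hex)
G = 124 → 7C (hex)
B = 29 → 1D (hex)
Hex = #DA7C1D


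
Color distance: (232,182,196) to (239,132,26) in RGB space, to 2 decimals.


d = √[(R₁-R₂)² + (G₁-G₂)² + (B₁-B₂)²]
d = √[(232-239)² + (182-132)² + (196-26)²]
d = √[49 + 2500 + 28900]
d = √31449
d ≈ 177.34


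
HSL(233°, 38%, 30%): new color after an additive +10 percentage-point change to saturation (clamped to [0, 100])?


Original S = 38%
Adjustment = +10 percentage points
New S = 38 + (10) = 48
Clamp to [0, 100] → 48
= HSL(233°, 48%, 30%)


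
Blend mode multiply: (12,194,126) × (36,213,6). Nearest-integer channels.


Multiply: C = A×B/255, rounded to nearest integer
R: 12×36/255 = 432/255 ≈ 1.694 → 2
G: 194×213/255 = 41322/255 ≈ 162.047 → 162
B: 126×6/255 = 756/255 ≈ 2.965 → 3
= RGB(2, 162, 3)


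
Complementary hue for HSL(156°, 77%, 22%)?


Complement = opposite side of color wheel = hue + 180°
H' = (156 + 180) mod 360 = 336°
S and L unchanged.
= HSL(336°, 77%, 22%)


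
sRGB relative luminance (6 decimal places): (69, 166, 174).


Linearize each channel (sRGB transfer function): c = v/255; c_lin = c/12.92 if c ≤ 0.04045, else ((c+0.055)/1.055)^2.4
  R: 69/255 ≈ 0.270588 > 0.04045 → ((0.270588+0.055)/1.055)^2.4 ≈ 0.059511
  G: 166/255 ≈ 0.650980 > 0.04045 → ((0.650980+0.055)/1.055)^2.4 ≈ 0.381326
  B: 174/255 ≈ 0.682353 > 0.04045 → ((0.682353+0.055)/1.055)^2.4 ≈ 0.423268
R_lin = 0.059511, G_lin = 0.381326, B_lin = 0.423268
L = 0.2126×R + 0.7152×G + 0.0722×B
L = 0.2126×0.059511 + 0.7152×0.381326 + 0.0722×0.423268
L ≈ 0.315936


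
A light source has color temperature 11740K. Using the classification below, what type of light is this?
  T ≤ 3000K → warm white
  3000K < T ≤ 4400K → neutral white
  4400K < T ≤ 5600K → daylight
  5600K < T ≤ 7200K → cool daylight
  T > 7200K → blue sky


Temperature: 11740K
11740K > 7200K → blue sky
Classification: blue sky


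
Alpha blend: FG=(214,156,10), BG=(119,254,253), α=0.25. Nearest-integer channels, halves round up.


C = α×F + (1-α)×B, with 1-α = 0.75
R: 0.25×214 + 0.75×119 = 53.50 + 89.25 = 142.75 → 143
G: 0.25×156 + 0.75×254 = 39.00 + 190.50 = 229.50 → 230
B: 0.25×10 + 0.75×253 = 2.50 + 189.75 = 192.25 → 192
= RGB(143, 230, 192)


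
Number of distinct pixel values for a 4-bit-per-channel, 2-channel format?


Total bits = 4 bits/channel × 2 channels = 8 bits
Distinct pixel values = 2^8
= 256 pixel values


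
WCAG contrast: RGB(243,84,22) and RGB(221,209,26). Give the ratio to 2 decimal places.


Linearize each sRGB channel c=v/255: c/12.92 if c ≤ 0.04045 else ((c+0.055)/1.055)^2.4
L = 0.2126×R_lin + 0.7152×G_lin + 0.0722×B_lin
Color 1 (243,84,22):
  R=243: 243/255≈0.9529 > 0.04045 → ((0.9529+0.055)/1.055)^2.4 ≈ 0.89627
  G=84: 84/255≈0.3294 > 0.04045 → ((0.3294+0.055)/1.055)^2.4 ≈ 0.08866
  B=22: 22/255≈0.0863 > 0.04045 → ((0.0863+0.055)/1.055)^2.4 ≈ 0.00802
  L1 = 0.2126×0.89627 + 0.7152×0.08866 + 0.0722×0.00802 ≈ 0.25453
Color 2 (221,209,26):
  R=221: 221/255≈0.8667 > 0.04045 → ((0.8667+0.055)/1.055)^2.4 ≈ 0.72306
  G=209: 209/255≈0.8196 > 0.04045 → ((0.8196+0.055)/1.055)^2.4 ≈ 0.63760
  B=26: 26/255≈0.1020 > 0.04045 → ((0.1020+0.055)/1.055)^2.4 ≈ 0.01033
  L2 = 0.2126×0.72306 + 0.7152×0.63760 + 0.0722×0.01033 ≈ 0.61048
Lighter = 0.61048, Darker = 0.25453
Ratio = (L_lighter + 0.05) / (L_darker + 0.05)
Ratio = (0.61048 + 0.05) / (0.25453 + 0.05) = 0.66048 / 0.30453 ≈ 2.1688
Ratio ≈ 2.17:1


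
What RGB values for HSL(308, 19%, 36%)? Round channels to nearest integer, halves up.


H=308°, S=0.19, L=0.36
C = (1-|2L-1|)×S = (1-|-0.28|)×0.19 = 0.1368
H' = H/60 = 308/60 ≈ 5.1333; X = C×(1-|H' mod 2 - 1|) = 0.11856
m = L - C/2 = 0.36 - 0.0684 = 0.2916
Sector ⌊H'⌋ = 5 → (R',G',B') = (0.1368, 0.0, 0.11856)
RGB = ((R'+m)×255, (G'+m)×255, (B'+m)×255) = (109.242, 74.358, 104.5908)
Round half up → RGB(109, 74, 105)


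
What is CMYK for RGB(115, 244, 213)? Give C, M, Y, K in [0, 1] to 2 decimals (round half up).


R'=115/255≈0.4510, G'=244/255≈0.9569, B'=213/255≈0.8353
K = 1 - max(R',G',B') = 1 - 244/255 = 11/255 = 0.04313… → 0.04
(1-R'-K)/(1-K) simplifies to (max-R)/max with max = 244:
C = (244-115)/244 = 129/244 = 0.52868… → 0.53
M = (244-244)/244 = 0/244 = 0 → 0.00
Y = (244-213)/244 = 31/244 = 0.12704… → 0.13
= CMYK(0.53, 0.00, 0.13, 0.04)


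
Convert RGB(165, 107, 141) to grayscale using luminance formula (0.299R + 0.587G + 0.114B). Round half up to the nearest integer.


Gray = 0.299×R + 0.587×G + 0.114×B
Gray = 0.299×165 + 0.587×107 + 0.114×141
Gray = 49.335 + 62.809 + 16.074
Gray = 128.218 → round half up → 128
Gray = 128


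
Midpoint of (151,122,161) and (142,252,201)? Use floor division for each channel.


Midpoint: each channel = ⌊(C₁+C₂)/2⌋
R: ⌊(151+142)/2⌋ = 146
G: ⌊(122+252)/2⌋ = 187
B: ⌊(161+201)/2⌋ = 181
= RGB(146, 187, 181)


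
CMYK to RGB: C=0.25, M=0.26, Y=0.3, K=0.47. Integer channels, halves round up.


R = 255 × (1-C) × (1-K) = 255 × 0.75 × 0.53 = 101.3625 → 101
G = 255 × (1-M) × (1-K) = 255 × 0.74 × 0.53 = 100.011 → 100
B = 255 × (1-Y) × (1-K) = 255 × 0.70 × 0.53 = 94.605 → 95
= RGB(101, 100, 95)


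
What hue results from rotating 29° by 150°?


New hue = (H + rotation) mod 360
New hue = (29 + 150) mod 360
= 179 mod 360
= 179°


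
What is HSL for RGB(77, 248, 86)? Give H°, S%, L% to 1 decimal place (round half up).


Normalize: R'=77/255≈0.3020, G'=248/255≈0.9725, B'=86/255≈0.3373
Max=248/255, Min=77/255, Δ=Max-Min=171/255
L = (Max+Min)/2 = (248+77)/510 = 325/510 = 0.63725… → L = 63.7%
L > 0.5 → S = Δ/(2-Max-Min) = 171/(510-248-77) = 171/185 = 0.92432… → S = 92.4%
(the 1/255 factors cancel in S and H, so raw channel differences can be used)
Max is G' → H = 60 × ((B-R)/Δ + 2) = 60 × ((86-77)/171 + 2)
  9/171 + 2 = 0.0526… + 2 = 2.0526…
  H = 60 × 2.0526… = 123.157…° → H = 123.2°
= HSL(123.2°, 92.4%, 63.7%)


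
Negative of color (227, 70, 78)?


Invert: (255-R, 255-G, 255-B)
R: 255-227 = 28
G: 255-70 = 185
B: 255-78 = 177
= RGB(28, 185, 177)


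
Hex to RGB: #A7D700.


A7 → 167 (R)
D7 → 215 (G)
00 → 0 (B)
= RGB(167, 215, 0)


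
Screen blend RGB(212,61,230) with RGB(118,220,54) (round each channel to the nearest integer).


Screen: C = 255 - (255-A)×(255-B)/255, rounded to nearest integer
R: 255 - (255-212)×(255-118)/255 = 255 - 5891/255 ≈ 255 - 23.102 = 231.898 → 232
G: 255 - (255-61)×(255-220)/255 = 255 - 6790/255 ≈ 255 - 26.627 = 228.373 → 228
B: 255 - (255-230)×(255-54)/255 = 255 - 5025/255 ≈ 255 - 19.706 = 235.294 → 235
= RGB(232, 228, 235)


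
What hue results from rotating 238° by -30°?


New hue = (H + rotation) mod 360
New hue = (238 -30) mod 360
= 208 mod 360
= 208°


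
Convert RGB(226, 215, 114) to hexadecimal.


R = 226 → E2 (hex)
G = 215 → D7 (hex)
B = 114 → 72 (hex)
Hex = #E2D772


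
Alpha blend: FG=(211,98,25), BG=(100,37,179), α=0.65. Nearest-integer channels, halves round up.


C = α×F + (1-α)×B, with 1-α = 0.35
R: 0.65×211 + 0.35×100 = 137.15 + 35.00 = 172.15 → 172
G: 0.65×98 + 0.35×37 = 63.70 + 12.95 = 76.65 → 77
B: 0.65×25 + 0.35×179 = 16.25 + 62.65 = 78.90 → 79
= RGB(172, 77, 79)


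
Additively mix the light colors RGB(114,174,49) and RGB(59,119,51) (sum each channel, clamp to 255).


Additive: each channel = min(255, C₁+C₂)
R: 114+59 = 173 → 173
G: 174+119 = 293 → 255
B: 49+51 = 100 → 100
= RGB(173, 255, 100)


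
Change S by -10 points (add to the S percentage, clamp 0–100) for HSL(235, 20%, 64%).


Original S = 20%
Adjustment = -10 percentage points
New S = 20 + (-10) = 10
Clamp to [0, 100] → 10
= HSL(235°, 10%, 64%)


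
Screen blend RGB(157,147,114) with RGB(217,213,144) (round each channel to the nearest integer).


Screen: C = 255 - (255-A)×(255-B)/255, rounded to nearest integer
R: 255 - (255-157)×(255-217)/255 = 255 - 3724/255 ≈ 255 - 14.604 = 240.396 → 240
G: 255 - (255-147)×(255-213)/255 = 255 - 4536/255 ≈ 255 - 17.788 = 237.212 → 237
B: 255 - (255-114)×(255-144)/255 = 255 - 15651/255 ≈ 255 - 61.376 = 193.624 → 194
= RGB(240, 237, 194)


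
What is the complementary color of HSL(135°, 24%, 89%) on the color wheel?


Complement = opposite side of color wheel = hue + 180°
H' = (135 + 180) mod 360 = 315°
S and L unchanged.
= HSL(315°, 24%, 89%)


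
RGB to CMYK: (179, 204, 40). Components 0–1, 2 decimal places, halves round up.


R'=179/255≈0.7020, G'=204/255≈0.8000, B'=40/255≈0.1569
K = 1 - max(R',G',B') = 1 - 204/255 = 51/255 = 0.2 → 0.20
(1-R'-K)/(1-K) simplifies to (max-R)/max with max = 204:
C = (204-179)/204 = 25/204 = 0.12254… → 0.12
M = (204-204)/204 = 0/204 = 0 → 0.00
Y = (204-40)/204 = 164/204 = 0.80392… → 0.80
= CMYK(0.12, 0.00, 0.80, 0.20)


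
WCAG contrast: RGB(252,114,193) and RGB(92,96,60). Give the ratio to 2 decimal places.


Linearize each sRGB channel c=v/255: c/12.92 if c ≤ 0.04045 else ((c+0.055)/1.055)^2.4
L = 0.2126×R_lin + 0.7152×G_lin + 0.0722×B_lin
Color 1 (252,114,193):
  R=252: 252/255≈0.9882 > 0.04045 → ((0.9882+0.055)/1.055)^2.4 ≈ 0.97345
  G=114: 114/255≈0.4471 > 0.04045 → ((0.4471+0.055)/1.055)^2.4 ≈ 0.16827
  B=193: 193/255≈0.7569 > 0.04045 → ((0.7569+0.055)/1.055)^2.4 ≈ 0.53328
  L1 = 0.2126×0.97345 + 0.7152×0.16827 + 0.0722×0.53328 ≈ 0.36580
Color 2 (92,96,60):
  R=92: 92/255≈0.3608 > 0.04045 → ((0.3608+0.055)/1.055)^2.4 ≈ 0.10702
  G=96: 96/255≈0.3765 > 0.04045 → ((0.3765+0.055)/1.055)^2.4 ≈ 0.11697
  B=60: 60/255≈0.2353 > 0.04045 → ((0.2353+0.055)/1.055)^2.4 ≈ 0.04519
  L2 = 0.2126×0.10702 + 0.7152×0.11697 + 0.0722×0.04519 ≈ 0.10967
Lighter = 0.36580, Darker = 0.10967
Ratio = (L_lighter + 0.05) / (L_darker + 0.05)
Ratio = (0.36580 + 0.05) / (0.10967 + 0.05) = 0.41580 / 0.15967 ≈ 2.6041
Ratio ≈ 2.60:1


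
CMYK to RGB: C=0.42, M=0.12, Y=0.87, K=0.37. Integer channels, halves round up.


R = 255 × (1-C) × (1-K) = 255 × 0.58 × 0.63 = 93.177 → 93
G = 255 × (1-M) × (1-K) = 255 × 0.88 × 0.63 = 141.372 → 141
B = 255 × (1-Y) × (1-K) = 255 × 0.13 × 0.63 = 20.8845 → 21
= RGB(93, 141, 21)


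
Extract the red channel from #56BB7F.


Color: #56BB7F
R = 56 = 86
G = BB = 187
B = 7F = 127
Red = 86


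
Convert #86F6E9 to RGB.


86 → 134 (R)
F6 → 246 (G)
E9 → 233 (B)
= RGB(134, 246, 233)


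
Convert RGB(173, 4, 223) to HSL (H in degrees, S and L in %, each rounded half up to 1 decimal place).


Normalize: R'=173/255≈0.6784, G'=4/255≈0.0157, B'=223/255≈0.8745
Max=223/255, Min=4/255, Δ=Max-Min=219/255
L = (Max+Min)/2 = (223+4)/510 = 227/510 = 0.44509… → L = 44.5%
L ≤ 0.5 → S = Δ/(Max+Min) = 219/(223+4) = 219/227 = 0.96475… → S = 96.5%
(the 1/255 factors cancel in S and H, so raw channel differences can be used)
Max is B' → H = 60 × ((R-G)/Δ + 4) = 60 × ((173-4)/219 + 4)
  169/219 + 4 = 0.7716… + 4 = 4.7716…
  H = 60 × 4.7716… = 286.301…° → H = 286.3°
= HSL(286.3°, 96.5%, 44.5%)


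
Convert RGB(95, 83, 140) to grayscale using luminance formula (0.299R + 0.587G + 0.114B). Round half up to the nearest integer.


Gray = 0.299×R + 0.587×G + 0.114×B
Gray = 0.299×95 + 0.587×83 + 0.114×140
Gray = 28.405 + 48.721 + 15.960
Gray = 93.086 → round half up → 93
Gray = 93


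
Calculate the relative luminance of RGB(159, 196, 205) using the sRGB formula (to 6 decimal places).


Linearize each channel (sRGB transfer function): c = v/255; c_lin = c/12.92 if c ≤ 0.04045, else ((c+0.055)/1.055)^2.4
  R: 159/255 ≈ 0.623529 > 0.04045 → ((0.623529+0.055)/1.055)^2.4 ≈ 0.346704
  G: 196/255 ≈ 0.768627 > 0.04045 → ((0.768627+0.055)/1.055)^2.4 ≈ 0.552011
  B: 205/255 ≈ 0.803922 > 0.04045 → ((0.803922+0.055)/1.055)^2.4 ≈ 0.610496
R_lin = 0.346704, G_lin = 0.552011, B_lin = 0.610496
L = 0.2126×R + 0.7152×G + 0.0722×B
L = 0.2126×0.346704 + 0.7152×0.552011 + 0.0722×0.610496
L ≈ 0.512586


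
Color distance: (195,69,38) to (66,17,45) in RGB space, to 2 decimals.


d = √[(R₁-R₂)² + (G₁-G₂)² + (B₁-B₂)²]
d = √[(195-66)² + (69-17)² + (38-45)²]
d = √[16641 + 2704 + 49]
d = √19394
d ≈ 139.26


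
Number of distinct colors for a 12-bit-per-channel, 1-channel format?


Total bits = 12 bits/channel × 1 channels = 12 bits
Distinct colors = 2^12
= 4,096 colors


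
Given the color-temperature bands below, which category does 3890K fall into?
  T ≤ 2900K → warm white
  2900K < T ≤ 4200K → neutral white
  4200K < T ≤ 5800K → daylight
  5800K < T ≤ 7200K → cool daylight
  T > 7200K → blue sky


Temperature: 3890K
2900K < 3890K ≤ 4200K → neutral white
Classification: neutral white


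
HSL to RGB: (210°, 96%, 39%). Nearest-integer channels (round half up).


H=210°, S=0.96, L=0.39
C = (1-|2L-1|)×S = (1-|-0.22|)×0.96 = 0.7488
H' = H/60 = 210/60 ≈ 3.5000; X = C×(1-|H' mod 2 - 1|) = 0.3744
m = L - C/2 = 0.39 - 0.3744 = 0.0156
Sector ⌊H'⌋ = 3 → (R',G',B') = (0.0, 0.3744, 0.7488)
RGB = ((R'+m)×255, (G'+m)×255, (B'+m)×255) = (3.978, 99.45, 194.922)
Round half up → RGB(4, 99, 195)


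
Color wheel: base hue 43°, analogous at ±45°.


Base hue: 43°
Left analog: (43 - 45) mod 360 = 358°
Right analog: (43 + 45) mod 360 = 88°
Analogous hues = 358° and 88°


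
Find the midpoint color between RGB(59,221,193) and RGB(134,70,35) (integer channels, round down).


Midpoint: each channel = ⌊(C₁+C₂)/2⌋
R: ⌊(59+134)/2⌋ = 96
G: ⌊(221+70)/2⌋ = 145
B: ⌊(193+35)/2⌋ = 114
= RGB(96, 145, 114)


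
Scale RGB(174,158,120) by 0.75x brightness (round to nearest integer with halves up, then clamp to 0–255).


Multiply each channel by 0.75, round half up, clamp to [0, 255]
R: 174×0.75 = 130.5 → round → 131
G: 158×0.75 = 118.5 → round → 119
B: 120×0.75 = 90
= RGB(131, 119, 90)


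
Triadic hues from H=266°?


Triadic: equally spaced at 120° intervals
H1 = 266°
H2 = (266 + 120) mod 360 = 26°
H3 = (266 + 240) mod 360 = 146°
Triadic = 266°, 26°, 146°


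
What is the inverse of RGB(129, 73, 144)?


Invert: (255-R, 255-G, 255-B)
R: 255-129 = 126
G: 255-73 = 182
B: 255-144 = 111
= RGB(126, 182, 111)


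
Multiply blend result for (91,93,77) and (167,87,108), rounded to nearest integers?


Multiply: C = A×B/255, rounded to nearest integer
R: 91×167/255 = 15197/255 ≈ 59.596 → 60
G: 93×87/255 = 8091/255 ≈ 31.729 → 32
B: 77×108/255 = 8316/255 ≈ 32.612 → 33
= RGB(60, 32, 33)


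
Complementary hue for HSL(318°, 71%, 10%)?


Complement = opposite side of color wheel = hue + 180°
H' = (318 + 180) mod 360 = 138°
S and L unchanged.
= HSL(138°, 71%, 10%)


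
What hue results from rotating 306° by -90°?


New hue = (H + rotation) mod 360
New hue = (306 -90) mod 360
= 216 mod 360
= 216°


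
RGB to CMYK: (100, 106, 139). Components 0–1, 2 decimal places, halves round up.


R'=100/255≈0.3922, G'=106/255≈0.4157, B'=139/255≈0.5451
K = 1 - max(R',G',B') = 1 - 139/255 = 116/255 = 0.45490… → 0.45
(1-R'-K)/(1-K) simplifies to (max-R)/max with max = 139:
C = (139-100)/139 = 39/139 = 0.28057… → 0.28
M = (139-106)/139 = 33/139 = 0.23741… → 0.24
Y = (139-139)/139 = 0/139 = 0 → 0.00
= CMYK(0.28, 0.24, 0.00, 0.45)


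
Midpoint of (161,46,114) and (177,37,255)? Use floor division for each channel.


Midpoint: each channel = ⌊(C₁+C₂)/2⌋
R: ⌊(161+177)/2⌋ = 169
G: ⌊(46+37)/2⌋ = 41
B: ⌊(114+255)/2⌋ = 184
= RGB(169, 41, 184)


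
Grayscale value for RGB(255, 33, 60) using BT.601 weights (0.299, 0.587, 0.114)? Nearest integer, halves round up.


Gray = 0.299×R + 0.587×G + 0.114×B
Gray = 0.299×255 + 0.587×33 + 0.114×60
Gray = 76.245 + 19.371 + 6.840
Gray = 102.456 → round half up → 102
Gray = 102


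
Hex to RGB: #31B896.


31 → 49 (R)
B8 → 184 (G)
96 → 150 (B)
= RGB(49, 184, 150)


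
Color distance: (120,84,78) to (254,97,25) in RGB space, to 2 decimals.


d = √[(R₁-R₂)² + (G₁-G₂)² + (B₁-B₂)²]
d = √[(120-254)² + (84-97)² + (78-25)²]
d = √[17956 + 169 + 2809]
d = √20934
d ≈ 144.69


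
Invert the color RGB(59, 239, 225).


Invert: (255-R, 255-G, 255-B)
R: 255-59 = 196
G: 255-239 = 16
B: 255-225 = 30
= RGB(196, 16, 30)


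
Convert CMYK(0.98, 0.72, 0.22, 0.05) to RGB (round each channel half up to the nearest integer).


R = 255 × (1-C) × (1-K) = 255 × 0.02 × 0.95 = 4.845 → 5
G = 255 × (1-M) × (1-K) = 255 × 0.28 × 0.95 = 67.83 → 68
B = 255 × (1-Y) × (1-K) = 255 × 0.78 × 0.95 = 188.955 → 189
= RGB(5, 68, 189)


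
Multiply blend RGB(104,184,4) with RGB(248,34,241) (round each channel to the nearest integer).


Multiply: C = A×B/255, rounded to nearest integer
R: 104×248/255 = 25792/255 ≈ 101.145 → 101
G: 184×34/255 = 6256/255 ≈ 24.533 → 25
B: 4×241/255 = 964/255 ≈ 3.780 → 4
= RGB(101, 25, 4)


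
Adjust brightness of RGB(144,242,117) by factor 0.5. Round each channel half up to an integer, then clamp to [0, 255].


Multiply each channel by 0.5, round half up, clamp to [0, 255]
R: 144×0.5 = 72
G: 242×0.5 = 121
B: 117×0.5 = 58.5 → round → 59
= RGB(72, 121, 59)


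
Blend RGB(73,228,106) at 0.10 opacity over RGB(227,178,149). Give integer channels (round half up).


C = α×F + (1-α)×B, with 1-α = 0.90
R: 0.10×73 + 0.90×227 = 7.30 + 204.30 = 211.60 → 212
G: 0.10×228 + 0.90×178 = 22.80 + 160.20 = 183.00 → 183
B: 0.10×106 + 0.90×149 = 10.60 + 134.10 = 144.70 → 145
= RGB(212, 183, 145)


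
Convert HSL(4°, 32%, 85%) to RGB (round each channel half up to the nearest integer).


H=4°, S=0.32, L=0.85
C = (1-|2L-1|)×S = (1-|0.70|)×0.32 = 0.096
H' = H/60 = 4/60 ≈ 0.0667; X = C×(1-|H' mod 2 - 1|) = 0.0064
m = L - C/2 = 0.85 - 0.048 = 0.802
Sector ⌊H'⌋ = 0 → (R',G',B') = (0.096, 0.0064, 0.0)
RGB = ((R'+m)×255, (G'+m)×255, (B'+m)×255) = (228.99, 206.142, 204.51)
Round half up → RGB(229, 206, 205)


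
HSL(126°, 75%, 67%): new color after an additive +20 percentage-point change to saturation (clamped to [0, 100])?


Original S = 75%
Adjustment = +20 percentage points
New S = 75 + (20) = 95
Clamp to [0, 100] → 95
= HSL(126°, 95%, 67%)


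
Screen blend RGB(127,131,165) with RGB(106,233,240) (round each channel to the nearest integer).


Screen: C = 255 - (255-A)×(255-B)/255, rounded to nearest integer
R: 255 - (255-127)×(255-106)/255 = 255 - 19072/255 ≈ 255 - 74.792 = 180.208 → 180
G: 255 - (255-131)×(255-233)/255 = 255 - 2728/255 ≈ 255 - 10.698 = 244.302 → 244
B: 255 - (255-165)×(255-240)/255 = 255 - 1350/255 ≈ 255 - 5.294 = 249.706 → 250
= RGB(180, 244, 250)


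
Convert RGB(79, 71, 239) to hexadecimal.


R = 79 → 4F (hex)
G = 71 → 47 (hex)
B = 239 → EF (hex)
Hex = #4F47EF


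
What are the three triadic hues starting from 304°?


Triadic: equally spaced at 120° intervals
H1 = 304°
H2 = (304 + 120) mod 360 = 64°
H3 = (304 + 240) mod 360 = 184°
Triadic = 304°, 64°, 184°


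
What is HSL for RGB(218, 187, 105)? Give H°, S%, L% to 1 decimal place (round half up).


Normalize: R'=218/255≈0.8549, G'=187/255≈0.7333, B'=105/255≈0.4118
Max=218/255, Min=105/255, Δ=Max-Min=113/255
L = (Max+Min)/2 = (218+105)/510 = 323/510 = 0.63333… → L = 63.3%
L > 0.5 → S = Δ/(2-Max-Min) = 113/(510-218-105) = 113/187 = 0.60427… → S = 60.4%
(the 1/255 factors cancel in S and H, so raw channel differences can be used)
Max is R' → H = 60 × (((G-B)/Δ) mod 6) = 60 × (((187-105)/113) mod 6)
  82/113 = 0.7256…
  H = 60 × 0.7256… = 43.539…° → H = 43.5°
= HSL(43.5°, 60.4%, 63.3%)


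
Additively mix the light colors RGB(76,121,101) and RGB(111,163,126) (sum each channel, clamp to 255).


Additive: each channel = min(255, C₁+C₂)
R: 76+111 = 187 → 187
G: 121+163 = 284 → 255
B: 101+126 = 227 → 227
= RGB(187, 255, 227)


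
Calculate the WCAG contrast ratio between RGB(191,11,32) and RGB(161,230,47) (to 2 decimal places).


Linearize each sRGB channel c=v/255: c/12.92 if c ≤ 0.04045 else ((c+0.055)/1.055)^2.4
L = 0.2126×R_lin + 0.7152×G_lin + 0.0722×B_lin
Color 1 (191,11,32):
  R=191: 191/255≈0.7490 > 0.04045 → ((0.7490+0.055)/1.055)^2.4 ≈ 0.52100
  G=11: 11/255≈0.0431 > 0.04045 → ((0.0431+0.055)/1.055)^2.4 ≈ 0.00335
  B=32: 32/255≈0.1255 > 0.04045 → ((0.1255+0.055)/1.055)^2.4 ≈ 0.01444
  L1 = 0.2126×0.52100 + 0.7152×0.00335 + 0.0722×0.01444 ≈ 0.11420
Color 2 (161,230,47):
  R=161: 161/255≈0.6314 > 0.04045 → ((0.6314+0.055)/1.055)^2.4 ≈ 0.35640
  G=230: 230/255≈0.9020 > 0.04045 → ((0.9020+0.055)/1.055)^2.4 ≈ 0.79130
  B=47: 47/255≈0.1843 > 0.04045 → ((0.1843+0.055)/1.055)^2.4 ≈ 0.02843
  L2 = 0.2126×0.35640 + 0.7152×0.79130 + 0.0722×0.02843 ≈ 0.64376
Lighter = 0.64376, Darker = 0.11420
Ratio = (L_lighter + 0.05) / (L_darker + 0.05)
Ratio = (0.64376 + 0.05) / (0.11420 + 0.05) = 0.69376 / 0.16420 ≈ 4.2251
Ratio ≈ 4.23:1


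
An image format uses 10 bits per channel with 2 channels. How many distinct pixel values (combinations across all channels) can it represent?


Total bits = 10 bits/channel × 2 channels = 20 bits
Distinct pixel values = 2^20
= 1,048,576 pixel values


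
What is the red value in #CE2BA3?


Color: #CE2BA3
R = CE = 206
G = 2B = 43
B = A3 = 163
Red = 206


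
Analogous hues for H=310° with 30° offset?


Base hue: 310°
Left analog: (310 - 30) mod 360 = 280°
Right analog: (310 + 30) mod 360 = 340°
Analogous hues = 280° and 340°


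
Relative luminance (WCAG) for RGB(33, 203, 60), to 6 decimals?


Linearize each channel (sRGB transfer function): c = v/255; c_lin = c/12.92 if c ≤ 0.04045, else ((c+0.055)/1.055)^2.4
  R: 33/255 ≈ 0.129412 > 0.04045 → ((0.129412+0.055)/1.055)^2.4 ≈ 0.015209
  G: 203/255 ≈ 0.796078 > 0.04045 → ((0.796078+0.055)/1.055)^2.4 ≈ 0.597202
  B: 60/255 ≈ 0.235294 > 0.04045 → ((0.235294+0.055)/1.055)^2.4 ≈ 0.045186
R_lin = 0.015209, G_lin = 0.597202, B_lin = 0.045186
L = 0.2126×R + 0.7152×G + 0.0722×B
L = 0.2126×0.015209 + 0.7152×0.597202 + 0.0722×0.045186
L ≈ 0.433614


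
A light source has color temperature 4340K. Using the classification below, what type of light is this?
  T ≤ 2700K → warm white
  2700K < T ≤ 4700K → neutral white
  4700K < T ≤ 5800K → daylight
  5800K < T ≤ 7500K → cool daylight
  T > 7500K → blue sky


Temperature: 4340K
2700K < 4340K ≤ 4700K → neutral white
Classification: neutral white


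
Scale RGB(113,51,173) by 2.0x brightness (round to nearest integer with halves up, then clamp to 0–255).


Multiply each channel by 2.0, round half up, clamp to [0, 255]
R: 113×2.0 = 226
G: 51×2.0 = 102
B: 173×2.0 = 346 → clamp → 255
= RGB(226, 102, 255)


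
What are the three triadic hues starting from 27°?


Triadic: equally spaced at 120° intervals
H1 = 27°
H2 = (27 + 120) mod 360 = 147°
H3 = (27 + 240) mod 360 = 267°
Triadic = 27°, 147°, 267°


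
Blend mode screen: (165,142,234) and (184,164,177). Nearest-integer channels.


Screen: C = 255 - (255-A)×(255-B)/255, rounded to nearest integer
R: 255 - (255-165)×(255-184)/255 = 255 - 6390/255 ≈ 255 - 25.059 = 229.941 → 230
G: 255 - (255-142)×(255-164)/255 = 255 - 10283/255 ≈ 255 - 40.325 = 214.675 → 215
B: 255 - (255-234)×(255-177)/255 = 255 - 1638/255 ≈ 255 - 6.424 = 248.576 → 249
= RGB(230, 215, 249)


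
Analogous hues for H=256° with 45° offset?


Base hue: 256°
Left analog: (256 - 45) mod 360 = 211°
Right analog: (256 + 45) mod 360 = 301°
Analogous hues = 211° and 301°


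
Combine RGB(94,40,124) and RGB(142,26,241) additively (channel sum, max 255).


Additive: each channel = min(255, C₁+C₂)
R: 94+142 = 236 → 236
G: 40+26 = 66 → 66
B: 124+241 = 365 → 255
= RGB(236, 66, 255)


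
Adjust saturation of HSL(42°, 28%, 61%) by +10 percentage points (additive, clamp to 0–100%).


Original S = 28%
Adjustment = +10 percentage points
New S = 28 + (10) = 38
Clamp to [0, 100] → 38
= HSL(42°, 38%, 61%)


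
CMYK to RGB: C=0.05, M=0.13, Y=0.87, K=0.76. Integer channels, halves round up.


R = 255 × (1-C) × (1-K) = 255 × 0.95 × 0.24 = 58.14 → 58
G = 255 × (1-M) × (1-K) = 255 × 0.87 × 0.24 = 53.244 → 53
B = 255 × (1-Y) × (1-K) = 255 × 0.13 × 0.24 = 7.956 → 8
= RGB(58, 53, 8)


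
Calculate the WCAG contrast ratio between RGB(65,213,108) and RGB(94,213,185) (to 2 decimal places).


Linearize each sRGB channel c=v/255: c/12.92 if c ≤ 0.04045 else ((c+0.055)/1.055)^2.4
L = 0.2126×R_lin + 0.7152×G_lin + 0.0722×B_lin
Color 1 (65,213,108):
  R=65: 65/255≈0.2549 > 0.04045 → ((0.2549+0.055)/1.055)^2.4 ≈ 0.05286
  G=213: 213/255≈0.8353 > 0.04045 → ((0.8353+0.055)/1.055)^2.4 ≈ 0.66539
  B=108: 108/255≈0.4235 > 0.04045 → ((0.4235+0.055)/1.055)^2.4 ≈ 0.14996
  L1 = 0.2126×0.05286 + 0.7152×0.66539 + 0.0722×0.14996 ≈ 0.49795
Color 2 (94,213,185):
  R=94: 94/255≈0.3686 > 0.04045 → ((0.3686+0.055)/1.055)^2.4 ≈ 0.11193
  G=213: 213/255≈0.8353 > 0.04045 → ((0.8353+0.055)/1.055)^2.4 ≈ 0.66539
  B=185: 185/255≈0.7255 > 0.04045 → ((0.7255+0.055)/1.055)^2.4 ≈ 0.48515
  L2 = 0.2126×0.11193 + 0.7152×0.66539 + 0.0722×0.48515 ≈ 0.53471
Lighter = 0.53471, Darker = 0.49795
Ratio = (L_lighter + 0.05) / (L_darker + 0.05)
Ratio = (0.53471 + 0.05) / (0.49795 + 0.05) = 0.58471 / 0.54795 ≈ 1.0671
Ratio ≈ 1.07:1


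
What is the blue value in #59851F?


Color: #59851F
R = 59 = 89
G = 85 = 133
B = 1F = 31
Blue = 31


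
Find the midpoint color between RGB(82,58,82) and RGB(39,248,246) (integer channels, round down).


Midpoint: each channel = ⌊(C₁+C₂)/2⌋
R: ⌊(82+39)/2⌋ = 60
G: ⌊(58+248)/2⌋ = 153
B: ⌊(82+246)/2⌋ = 164
= RGB(60, 153, 164)


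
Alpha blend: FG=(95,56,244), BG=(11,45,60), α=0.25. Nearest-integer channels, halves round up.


C = α×F + (1-α)×B, with 1-α = 0.75
R: 0.25×95 + 0.75×11 = 23.75 + 8.25 = 32.00 → 32
G: 0.25×56 + 0.75×45 = 14.00 + 33.75 = 47.75 → 48
B: 0.25×244 + 0.75×60 = 61.00 + 45.00 = 106.00 → 106
= RGB(32, 48, 106)


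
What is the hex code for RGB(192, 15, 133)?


R = 192 → C0 (hex)
G = 15 → 0F (hex)
B = 133 → 85 (hex)
Hex = #C00F85


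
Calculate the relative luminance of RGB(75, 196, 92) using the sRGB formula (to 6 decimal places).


Linearize each channel (sRGB transfer function): c = v/255; c_lin = c/12.92 if c ≤ 0.04045, else ((c+0.055)/1.055)^2.4
  R: 75/255 ≈ 0.294118 > 0.04045 → ((0.294118+0.055)/1.055)^2.4 ≈ 0.070360
  G: 196/255 ≈ 0.768627 > 0.04045 → ((0.768627+0.055)/1.055)^2.4 ≈ 0.552011
  B: 92/255 ≈ 0.360784 > 0.04045 → ((0.360784+0.055)/1.055)^2.4 ≈ 0.107023
R_lin = 0.070360, G_lin = 0.552011, B_lin = 0.107023
L = 0.2126×R + 0.7152×G + 0.0722×B
L = 0.2126×0.070360 + 0.7152×0.552011 + 0.0722×0.107023
L ≈ 0.417484


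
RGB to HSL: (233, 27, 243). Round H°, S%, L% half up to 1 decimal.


Normalize: R'=233/255≈0.9137, G'=27/255≈0.1059, B'=243/255≈0.9529
Max=243/255, Min=27/255, Δ=Max-Min=216/255
L = (Max+Min)/2 = (243+27)/510 = 270/510 = 0.52941… → L = 52.9%
L > 0.5 → S = Δ/(2-Max-Min) = 216/(510-243-27) = 216/240 = 0.9 → S = 90.0%
(the 1/255 factors cancel in S and H, so raw channel differences can be used)
Max is B' → H = 60 × ((R-G)/Δ + 4) = 60 × ((233-27)/216 + 4)
  206/216 + 4 = 0.9537… + 4 = 4.9537…
  H = 60 × 4.9537… = 297.222…° → H = 297.2°
= HSL(297.2°, 90.0%, 52.9%)


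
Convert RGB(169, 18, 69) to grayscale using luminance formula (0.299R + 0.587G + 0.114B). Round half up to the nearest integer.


Gray = 0.299×R + 0.587×G + 0.114×B
Gray = 0.299×169 + 0.587×18 + 0.114×69
Gray = 50.531 + 10.566 + 7.866
Gray = 68.963 → round half up → 69
Gray = 69


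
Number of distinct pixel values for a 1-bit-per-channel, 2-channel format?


Total bits = 1 bits/channel × 2 channels = 2 bits
Distinct pixel values = 2^2
= 4 pixel values


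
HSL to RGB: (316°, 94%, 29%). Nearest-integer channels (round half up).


H=316°, S=0.94, L=0.29
C = (1-|2L-1|)×S = (1-|-0.42|)×0.94 = 0.5452
H' = H/60 = 316/60 ≈ 5.2667; X = C×(1-|H' mod 2 - 1|) ≈ 0.3998
m = L - C/2 = 0.29 - 0.2726 = 0.0174
Sector ⌊H'⌋ = 5 → (R',G',B') = (0.5452, 0.0, ≈0.3998)
RGB = ((R'+m)×255, (G'+m)×255, (B'+m)×255) = (143.463, 4.437, 106.3894)
Round half up → RGB(143, 4, 106)


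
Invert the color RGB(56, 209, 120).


Invert: (255-R, 255-G, 255-B)
R: 255-56 = 199
G: 255-209 = 46
B: 255-120 = 135
= RGB(199, 46, 135)


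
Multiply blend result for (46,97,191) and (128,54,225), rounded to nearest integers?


Multiply: C = A×B/255, rounded to nearest integer
R: 46×128/255 = 5888/255 ≈ 23.090 → 23
G: 97×54/255 = 5238/255 ≈ 20.541 → 21
B: 191×225/255 = 42975/255 ≈ 168.529 → 169
= RGB(23, 21, 169)


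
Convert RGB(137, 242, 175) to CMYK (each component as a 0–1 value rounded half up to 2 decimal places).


R'=137/255≈0.5373, G'=242/255≈0.9490, B'=175/255≈0.6863
K = 1 - max(R',G',B') = 1 - 242/255 = 13/255 = 0.05098… → 0.05
(1-R'-K)/(1-K) simplifies to (max-R)/max with max = 242:
C = (242-137)/242 = 105/242 = 0.43388… → 0.43
M = (242-242)/242 = 0/242 = 0 → 0.00
Y = (242-175)/242 = 67/242 = 0.27685… → 0.28
= CMYK(0.43, 0.00, 0.28, 0.05)


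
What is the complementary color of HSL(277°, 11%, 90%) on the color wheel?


Complement = opposite side of color wheel = hue + 180°
H' = (277 + 180) mod 360 = 97°
S and L unchanged.
= HSL(97°, 11%, 90%)


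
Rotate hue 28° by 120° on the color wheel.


New hue = (H + rotation) mod 360
New hue = (28 + 120) mod 360
= 148 mod 360
= 148°


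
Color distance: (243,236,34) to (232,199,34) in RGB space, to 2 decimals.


d = √[(R₁-R₂)² + (G₁-G₂)² + (B₁-B₂)²]
d = √[(243-232)² + (236-199)² + (34-34)²]
d = √[121 + 1369 + 0]
d = √1490
d ≈ 38.60


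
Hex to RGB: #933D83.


93 → 147 (R)
3D → 61 (G)
83 → 131 (B)
= RGB(147, 61, 131)


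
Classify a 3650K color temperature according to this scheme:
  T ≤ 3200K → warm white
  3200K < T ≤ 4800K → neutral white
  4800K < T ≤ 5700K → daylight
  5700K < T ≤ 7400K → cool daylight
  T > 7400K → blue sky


Temperature: 3650K
3200K < 3650K ≤ 4800K → neutral white
Classification: neutral white


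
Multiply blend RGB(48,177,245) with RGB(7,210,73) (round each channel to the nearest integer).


Multiply: C = A×B/255, rounded to nearest integer
R: 48×7/255 = 336/255 ≈ 1.318 → 1
G: 177×210/255 = 37170/255 ≈ 145.765 → 146
B: 245×73/255 = 17885/255 ≈ 70.137 → 70
= RGB(1, 146, 70)


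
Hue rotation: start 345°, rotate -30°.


New hue = (H + rotation) mod 360
New hue = (345 -30) mod 360
= 315 mod 360
= 315°


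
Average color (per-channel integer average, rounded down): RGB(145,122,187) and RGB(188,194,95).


Midpoint: each channel = ⌊(C₁+C₂)/2⌋
R: ⌊(145+188)/2⌋ = 166
G: ⌊(122+194)/2⌋ = 158
B: ⌊(187+95)/2⌋ = 141
= RGB(166, 158, 141)


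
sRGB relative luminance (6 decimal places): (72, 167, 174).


Linearize each channel (sRGB transfer function): c = v/255; c_lin = c/12.92 if c ≤ 0.04045, else ((c+0.055)/1.055)^2.4
  R: 72/255 ≈ 0.282353 > 0.04045 → ((0.282353+0.055)/1.055)^2.4 ≈ 0.064803
  G: 167/255 ≈ 0.654902 > 0.04045 → ((0.654902+0.055)/1.055)^2.4 ≈ 0.386429
  B: 174/255 ≈ 0.682353 > 0.04045 → ((0.682353+0.055)/1.055)^2.4 ≈ 0.423268
R_lin = 0.064803, G_lin = 0.386429, B_lin = 0.423268
L = 0.2126×R + 0.7152×G + 0.0722×B
L = 0.2126×0.064803 + 0.7152×0.386429 + 0.0722×0.423268
L ≈ 0.320711


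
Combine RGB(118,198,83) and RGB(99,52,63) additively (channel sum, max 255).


Additive: each channel = min(255, C₁+C₂)
R: 118+99 = 217 → 217
G: 198+52 = 250 → 250
B: 83+63 = 146 → 146
= RGB(217, 250, 146)


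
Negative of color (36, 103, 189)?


Invert: (255-R, 255-G, 255-B)
R: 255-36 = 219
G: 255-103 = 152
B: 255-189 = 66
= RGB(219, 152, 66)


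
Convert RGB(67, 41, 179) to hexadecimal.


R = 67 → 43 (hex)
G = 41 → 29 (hex)
B = 179 → B3 (hex)
Hex = #4329B3


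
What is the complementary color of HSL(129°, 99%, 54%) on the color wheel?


Complement = opposite side of color wheel = hue + 180°
H' = (129 + 180) mod 360 = 309°
S and L unchanged.
= HSL(309°, 99%, 54%)


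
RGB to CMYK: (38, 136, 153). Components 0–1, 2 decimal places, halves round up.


R'=38/255≈0.1490, G'=136/255≈0.5333, B'=153/255≈0.6000
K = 1 - max(R',G',B') = 1 - 153/255 = 102/255 = 0.4 → 0.40
(1-R'-K)/(1-K) simplifies to (max-R)/max with max = 153:
C = (153-38)/153 = 115/153 = 0.75163… → 0.75
M = (153-136)/153 = 17/153 = 0.11111… → 0.11
Y = (153-153)/153 = 0/153 = 0 → 0.00
= CMYK(0.75, 0.11, 0.00, 0.40)
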